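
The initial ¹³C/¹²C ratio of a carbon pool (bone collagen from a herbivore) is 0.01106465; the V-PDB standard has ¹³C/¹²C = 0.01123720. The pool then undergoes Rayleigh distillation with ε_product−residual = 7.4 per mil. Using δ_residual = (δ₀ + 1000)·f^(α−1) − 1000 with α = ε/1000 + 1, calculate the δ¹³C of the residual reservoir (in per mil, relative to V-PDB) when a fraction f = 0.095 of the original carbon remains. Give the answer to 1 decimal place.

-32.4 per mil

δ₀ = (0.01106465/0.01123720 − 1)×1000 = (0.984645 − 1)×1000 = -15.355 per mil
α − 1 = ε/1000 = 0.0074
f^(α−1) = 0.095^(0.0074) = 0.982732
δ_res = (-15.355 + 1000) × 0.982732 − 1000 = 967.642 − 1000 = -32.36 per mil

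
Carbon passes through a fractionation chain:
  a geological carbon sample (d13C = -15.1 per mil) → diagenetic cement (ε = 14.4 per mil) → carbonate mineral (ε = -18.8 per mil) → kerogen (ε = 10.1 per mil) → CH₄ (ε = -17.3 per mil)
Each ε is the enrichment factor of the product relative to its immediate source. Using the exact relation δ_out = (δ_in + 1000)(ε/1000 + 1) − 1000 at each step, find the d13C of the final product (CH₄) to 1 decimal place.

step 1: δ = (-15.10 + 1000)·(14.4/1000 + 1) − 1000 = -0.92 per mil
step 2: δ = (-0.92 + 1000)·(-18.8/1000 + 1) − 1000 = -19.70 per mil
step 3: δ = (-19.70 + 1000)·(10.1/1000 + 1) − 1000 = -9.80 per mil
step 4: δ = (-9.80 + 1000)·(-17.3/1000 + 1) − 1000 = -26.93 per mil

-26.9 per mil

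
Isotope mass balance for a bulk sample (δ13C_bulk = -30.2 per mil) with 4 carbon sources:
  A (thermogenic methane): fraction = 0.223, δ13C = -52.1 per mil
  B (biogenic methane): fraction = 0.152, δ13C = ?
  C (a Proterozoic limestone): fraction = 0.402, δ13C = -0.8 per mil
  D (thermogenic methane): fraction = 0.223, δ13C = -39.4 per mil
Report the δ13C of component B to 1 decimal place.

Isotope mass balance: δ_bulk = Σ fᵢ·δᵢ.
-30.2 = 0.223×(-52.1) + 0.152×δ_B + 0.402×(-0.8) + 0.223×(-39.4)
0.152·δ_B = -30.2 − (-20.726) = -9.474
δ_B = -9.474 / 0.152 = -62.33 per mil

-62.3 per mil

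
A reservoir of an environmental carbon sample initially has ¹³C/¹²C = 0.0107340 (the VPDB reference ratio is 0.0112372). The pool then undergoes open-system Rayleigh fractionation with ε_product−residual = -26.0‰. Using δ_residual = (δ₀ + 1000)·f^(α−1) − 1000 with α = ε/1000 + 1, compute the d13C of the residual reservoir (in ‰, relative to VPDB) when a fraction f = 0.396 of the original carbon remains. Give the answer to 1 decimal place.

δ₀ = (0.0107340/0.0112372 − 1)×1000 = (0.955220 − 1)×1000 = -44.780‰
α − 1 = ε/1000 = -0.0260
f^(α−1) = 0.396^(-0.0260) = 1.024377
δ_res = (-44.780 + 1000) × 1.024377 − 1000 = 978.506 − 1000 = -21.49‰

-21.5‰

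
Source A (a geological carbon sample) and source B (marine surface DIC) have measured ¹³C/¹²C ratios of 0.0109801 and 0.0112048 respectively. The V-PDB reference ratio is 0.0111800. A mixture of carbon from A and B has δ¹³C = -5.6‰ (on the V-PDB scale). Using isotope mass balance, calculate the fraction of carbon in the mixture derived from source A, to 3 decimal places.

0.389

δ_A = (0.0109801/0.0111800 − 1)×1000 = (0.982120 − 1)×1000 = -17.880‰
δ_B = (0.0112048/0.0111800 − 1)×1000 = (1.002218 − 1)×1000 = 2.218‰
f_A = (δ_mix − δ_B)/(δ_A − δ_B) = (-5.6 − (2.218))/(-17.880 − (2.218))
f_A = -7.818 / -20.098 = 0.3890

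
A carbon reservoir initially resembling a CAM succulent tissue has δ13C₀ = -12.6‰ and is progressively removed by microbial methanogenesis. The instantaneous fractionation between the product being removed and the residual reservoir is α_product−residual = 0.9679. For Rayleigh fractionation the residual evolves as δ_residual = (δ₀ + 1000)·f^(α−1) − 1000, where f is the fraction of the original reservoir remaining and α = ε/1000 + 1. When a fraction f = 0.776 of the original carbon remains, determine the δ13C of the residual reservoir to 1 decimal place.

-4.5‰

Rayleigh residual: δ_res = (δ₀ + 1000)·f^(α−1) − 1000
α − 1 = -0.03210
f^(α−1) = 0.776^(-0.03210) = 1.008174
δ_res = (-12.6 + 1000) × 1.008174 − 1000 = 995.471 − 1000 = -4.53‰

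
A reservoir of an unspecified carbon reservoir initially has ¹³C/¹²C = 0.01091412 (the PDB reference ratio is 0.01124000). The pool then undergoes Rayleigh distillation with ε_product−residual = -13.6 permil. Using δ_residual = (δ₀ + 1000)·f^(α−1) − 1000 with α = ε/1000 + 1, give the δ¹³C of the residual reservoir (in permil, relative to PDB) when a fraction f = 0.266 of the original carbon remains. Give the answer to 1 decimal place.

-11.3 permil

δ₀ = (0.01091412/0.01124000 − 1)×1000 = (0.971007 − 1)×1000 = -28.993 permil
α − 1 = ε/1000 = -0.0136
f^(α−1) = 0.266^(-0.0136) = 1.018173
δ_res = (-28.993 + 1000) × 1.018173 − 1000 = 988.653 − 1000 = -11.35 permil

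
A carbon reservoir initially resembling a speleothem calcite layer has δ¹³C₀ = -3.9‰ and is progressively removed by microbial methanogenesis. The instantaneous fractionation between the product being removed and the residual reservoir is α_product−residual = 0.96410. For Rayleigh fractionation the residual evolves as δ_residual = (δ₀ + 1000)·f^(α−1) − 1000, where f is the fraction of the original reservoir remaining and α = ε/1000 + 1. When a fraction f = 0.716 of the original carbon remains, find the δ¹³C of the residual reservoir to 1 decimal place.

Rayleigh residual: δ_res = (δ₀ + 1000)·f^(α−1) − 1000
α − 1 = -0.03590
f^(α−1) = 0.716^(-0.03590) = 1.012066
δ_res = (-3.9 + 1000) × 1.012066 − 1000 = 1008.118 − 1000 = 8.12‰

8.1‰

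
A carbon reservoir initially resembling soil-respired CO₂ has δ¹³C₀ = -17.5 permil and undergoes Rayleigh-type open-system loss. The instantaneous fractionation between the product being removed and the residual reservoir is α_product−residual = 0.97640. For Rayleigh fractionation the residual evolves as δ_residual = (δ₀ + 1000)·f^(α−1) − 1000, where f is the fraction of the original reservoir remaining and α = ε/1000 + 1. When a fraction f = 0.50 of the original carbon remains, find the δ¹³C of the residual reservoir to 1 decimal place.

Rayleigh residual: δ_res = (δ₀ + 1000)·f^(α−1) − 1000
α − 1 = -0.02360
f^(α−1) = 0.50^(-0.02360) = 1.016493
δ_res = (-17.5 + 1000) × 1.016493 − 1000 = 998.704 − 1000 = -1.30 permil

-1.3 permil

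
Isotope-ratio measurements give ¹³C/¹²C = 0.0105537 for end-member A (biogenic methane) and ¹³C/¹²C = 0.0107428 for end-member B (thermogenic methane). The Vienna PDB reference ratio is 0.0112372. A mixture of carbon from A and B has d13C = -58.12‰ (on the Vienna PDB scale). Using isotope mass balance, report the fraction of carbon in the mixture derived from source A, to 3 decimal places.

0.839

δ_A = (0.0105537/0.0112372 − 1)×1000 = (0.939175 − 1)×1000 = -60.825‰
δ_B = (0.0107428/0.0112372 − 1)×1000 = (0.956003 − 1)×1000 = -43.997‰
f_A = (δ_mix − δ_B)/(δ_A − δ_B) = (-58.12 − (-43.997))/(-60.825 − (-43.997))
f_A = -14.123 / -16.828 = 0.8393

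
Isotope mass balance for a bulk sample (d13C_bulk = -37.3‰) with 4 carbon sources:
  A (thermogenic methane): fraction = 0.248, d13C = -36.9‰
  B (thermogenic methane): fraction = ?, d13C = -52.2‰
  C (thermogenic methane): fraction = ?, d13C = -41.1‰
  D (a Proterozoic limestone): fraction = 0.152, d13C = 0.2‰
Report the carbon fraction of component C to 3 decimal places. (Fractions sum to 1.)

0.283

Let f_C and f_B be the unknown fractions; fractions sum to 1 so f_C + f_B = 0.600.
Mass balance: Σ fᵢ·δᵢ = δ_bulk ⇒ f_C·(-41.1) + f_B·(-52.2) = -37.3 − (-9.121) = -28.179
Substitute f_B = 0.600 − f_C:
f_C·(-41.1 − -52.2) = -28.179 − 0.600×(-52.2) = 3.141
f_C = 3.141 / 11.1 = 0.2830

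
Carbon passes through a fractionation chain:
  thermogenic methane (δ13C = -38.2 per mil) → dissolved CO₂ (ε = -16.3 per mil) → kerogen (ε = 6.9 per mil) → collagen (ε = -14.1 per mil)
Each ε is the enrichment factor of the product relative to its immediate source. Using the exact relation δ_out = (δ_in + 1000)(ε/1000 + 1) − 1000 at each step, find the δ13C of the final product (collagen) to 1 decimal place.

-60.8 per mil

step 1: δ = (-38.20 + 1000)·(-16.3/1000 + 1) − 1000 = -53.88 per mil
step 2: δ = (-53.88 + 1000)·(6.9/1000 + 1) − 1000 = -47.35 per mil
step 3: δ = (-47.35 + 1000)·(-14.1/1000 + 1) − 1000 = -60.78 per mil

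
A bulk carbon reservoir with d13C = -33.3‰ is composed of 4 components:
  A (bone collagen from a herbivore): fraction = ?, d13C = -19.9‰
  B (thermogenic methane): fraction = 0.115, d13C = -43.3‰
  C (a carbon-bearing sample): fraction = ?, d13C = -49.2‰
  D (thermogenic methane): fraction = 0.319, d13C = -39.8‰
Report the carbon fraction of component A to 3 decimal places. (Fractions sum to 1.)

Let f_A and f_C be the unknown fractions; fractions sum to 1 so f_A + f_C = 0.566.
Mass balance: Σ fᵢ·δᵢ = δ_bulk ⇒ f_A·(-19.9) + f_C·(-49.2) = -33.3 − (-17.676) = -15.624
Substitute f_C = 0.566 − f_A:
f_A·(-19.9 − -49.2) = -15.624 − 0.566×(-49.2) = 12.223
f_A = 12.223 / 29.3 = 0.4172

0.417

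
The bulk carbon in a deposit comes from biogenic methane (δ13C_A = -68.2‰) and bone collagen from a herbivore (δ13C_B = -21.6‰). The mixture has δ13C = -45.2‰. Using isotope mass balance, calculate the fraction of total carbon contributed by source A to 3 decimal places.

0.506

δ_mix = f_A·δ_A + (1 − f_A)·δ_B  ⇒  f_A = (δ_mix − δ_B)/(δ_A − δ_B)
f_A = (-45.2 − (-21.6)) / (-68.2 − (-21.6))
f_A = -23.6 / -46.6 = 0.5064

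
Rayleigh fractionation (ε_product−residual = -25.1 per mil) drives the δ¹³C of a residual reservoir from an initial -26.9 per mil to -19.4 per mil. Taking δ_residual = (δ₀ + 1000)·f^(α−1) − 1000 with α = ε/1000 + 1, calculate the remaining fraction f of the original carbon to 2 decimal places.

α − 1 = ε/1000 = -0.0251
(δ_res + 1000)/(δ₀ + 1000) = (-19.4 + 1000)/(-26.9 + 1000) = 980.6/973.1 = 1.007707
f = 1.007707^(1/-0.0251) = exp(ln(1.007707)/-0.0251) = exp(0.00768/-0.0251)
f = exp(-0.3059) = 0.7365

0.74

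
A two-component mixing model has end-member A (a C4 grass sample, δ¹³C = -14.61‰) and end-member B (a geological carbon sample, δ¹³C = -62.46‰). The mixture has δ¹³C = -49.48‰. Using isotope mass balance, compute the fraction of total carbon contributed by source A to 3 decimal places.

δ_mix = f_A·δ_A + (1 − f_A)·δ_B  ⇒  f_A = (δ_mix − δ_B)/(δ_A − δ_B)
f_A = (-49.48 − (-62.46)) / (-14.61 − (-62.46))
f_A = 12.98 / 47.85 = 0.2713

0.271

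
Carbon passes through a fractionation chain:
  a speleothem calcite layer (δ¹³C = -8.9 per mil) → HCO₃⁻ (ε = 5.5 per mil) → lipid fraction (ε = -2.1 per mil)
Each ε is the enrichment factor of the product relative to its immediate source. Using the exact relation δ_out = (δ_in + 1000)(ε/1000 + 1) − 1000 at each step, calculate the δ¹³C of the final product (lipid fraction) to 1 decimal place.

-5.5 per mil

step 1: δ = (-8.90 + 1000)·(5.5/1000 + 1) − 1000 = -3.45 per mil
step 2: δ = (-3.45 + 1000)·(-2.1/1000 + 1) − 1000 = -5.54 per mil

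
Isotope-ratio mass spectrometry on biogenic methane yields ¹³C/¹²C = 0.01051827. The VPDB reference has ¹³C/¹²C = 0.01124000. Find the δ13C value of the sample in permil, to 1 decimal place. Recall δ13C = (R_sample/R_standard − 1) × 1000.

-64.2 permil

δ13C = (R_sample / R_standard − 1) × 1000
R_sample / R_standard = 0.01051827 / 0.01124000 = 0.935789
δ13C = (0.935789 − 1) × 1000 = -64.21 permil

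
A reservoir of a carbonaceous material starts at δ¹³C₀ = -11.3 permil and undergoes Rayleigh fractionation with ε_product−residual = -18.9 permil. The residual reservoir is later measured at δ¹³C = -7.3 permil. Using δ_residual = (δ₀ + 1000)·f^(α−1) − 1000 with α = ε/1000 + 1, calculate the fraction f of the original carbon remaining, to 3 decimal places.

0.808

α − 1 = ε/1000 = -0.0189
(δ_res + 1000)/(δ₀ + 1000) = (-7.3 + 1000)/(-11.3 + 1000) = 992.7/988.7 = 1.004046
f = 1.004046^(1/-0.0189) = exp(ln(1.004046)/-0.0189) = exp(0.00404/-0.0189)
f = exp(-0.2136) = 0.8076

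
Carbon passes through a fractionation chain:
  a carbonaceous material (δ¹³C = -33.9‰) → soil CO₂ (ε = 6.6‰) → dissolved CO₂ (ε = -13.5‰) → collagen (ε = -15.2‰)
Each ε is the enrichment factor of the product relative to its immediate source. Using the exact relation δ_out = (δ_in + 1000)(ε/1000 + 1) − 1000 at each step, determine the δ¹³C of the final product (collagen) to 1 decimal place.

step 1: δ = (-33.90 + 1000)·(6.6/1000 + 1) − 1000 = -27.52‰
step 2: δ = (-27.52 + 1000)·(-13.5/1000 + 1) − 1000 = -40.65‰
step 3: δ = (-40.65 + 1000)·(-15.2/1000 + 1) − 1000 = -55.23‰

-55.2‰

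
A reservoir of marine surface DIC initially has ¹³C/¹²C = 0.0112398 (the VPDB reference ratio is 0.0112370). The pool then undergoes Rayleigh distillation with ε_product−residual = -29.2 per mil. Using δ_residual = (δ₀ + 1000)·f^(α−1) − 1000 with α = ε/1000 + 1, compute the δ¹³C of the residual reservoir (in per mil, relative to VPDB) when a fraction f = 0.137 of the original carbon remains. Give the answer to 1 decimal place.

δ₀ = (0.0112398/0.0112370 − 1)×1000 = (1.000249 − 1)×1000 = 0.249 per mil
α − 1 = ε/1000 = -0.0292
f^(α−1) = 0.137^(-0.0292) = 1.059761
δ_res = (0.249 + 1000) × 1.059761 − 1000 = 1060.025 − 1000 = 60.02 per mil

60.0 per mil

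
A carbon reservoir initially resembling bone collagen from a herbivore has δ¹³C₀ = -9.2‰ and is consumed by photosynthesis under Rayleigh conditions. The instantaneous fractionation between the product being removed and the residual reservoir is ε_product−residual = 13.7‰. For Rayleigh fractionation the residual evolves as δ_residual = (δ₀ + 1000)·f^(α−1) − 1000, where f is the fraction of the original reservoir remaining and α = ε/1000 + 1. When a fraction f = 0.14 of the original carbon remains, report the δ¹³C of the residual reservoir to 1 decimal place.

-35.5‰

Rayleigh residual: δ_res = (δ₀ + 1000)·f^(α−1) − 1000
α = ε/1000 + 1 = 1.01370, so α − 1 = 0.01370
f^(α−1) = 0.14^(0.01370) = 0.973424
δ_res = (-9.2 + 1000) × 0.973424 − 1000 = 964.468 − 1000 = -35.53‰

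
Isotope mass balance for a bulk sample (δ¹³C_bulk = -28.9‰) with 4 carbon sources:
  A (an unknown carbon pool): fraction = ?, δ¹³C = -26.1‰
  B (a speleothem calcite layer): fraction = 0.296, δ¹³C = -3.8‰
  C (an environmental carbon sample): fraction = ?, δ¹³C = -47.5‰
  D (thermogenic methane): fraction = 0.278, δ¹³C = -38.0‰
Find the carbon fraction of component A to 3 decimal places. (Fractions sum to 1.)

Let f_A and f_C be the unknown fractions; fractions sum to 1 so f_A + f_C = 0.426.
Mass balance: Σ fᵢ·δᵢ = δ_bulk ⇒ f_A·(-26.1) + f_C·(-47.5) = -28.9 − (-11.689) = -17.211
Substitute f_C = 0.426 − f_A:
f_A·(-26.1 − -47.5) = -17.211 − 0.426×(-47.5) = 3.024
f_A = 3.024 / 21.4 = 0.1413

0.141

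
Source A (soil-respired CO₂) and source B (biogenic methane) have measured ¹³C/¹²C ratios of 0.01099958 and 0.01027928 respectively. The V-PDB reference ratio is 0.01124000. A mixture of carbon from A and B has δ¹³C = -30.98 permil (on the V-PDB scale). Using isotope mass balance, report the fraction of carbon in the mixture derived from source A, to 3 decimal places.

δ_A = (0.01099958/0.01124000 − 1)×1000 = (0.978610 − 1)×1000 = -21.390 permil
δ_B = (0.01027928/0.01124000 − 1)×1000 = (0.914527 − 1)×1000 = -85.473 permil
f_A = (δ_mix − δ_B)/(δ_A − δ_B) = (-30.98 − (-85.473))/(-21.390 − (-85.473))
f_A = 54.493 / 64.084 = 0.8503

0.850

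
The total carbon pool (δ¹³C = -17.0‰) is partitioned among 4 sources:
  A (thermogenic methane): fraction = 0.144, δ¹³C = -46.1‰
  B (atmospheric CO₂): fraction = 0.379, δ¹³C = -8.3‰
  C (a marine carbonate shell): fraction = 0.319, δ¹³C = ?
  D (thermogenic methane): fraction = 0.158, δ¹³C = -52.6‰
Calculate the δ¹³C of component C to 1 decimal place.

Isotope mass balance: δ_bulk = Σ fᵢ·δᵢ.
-17.0 = 0.144×(-46.1) + 0.379×(-8.3) + 0.319×δ_C + 0.158×(-52.6)
0.319·δ_C = -17.0 − (-18.095) = 1.095
δ_C = 1.095 / 0.319 = 3.43‰

3.4‰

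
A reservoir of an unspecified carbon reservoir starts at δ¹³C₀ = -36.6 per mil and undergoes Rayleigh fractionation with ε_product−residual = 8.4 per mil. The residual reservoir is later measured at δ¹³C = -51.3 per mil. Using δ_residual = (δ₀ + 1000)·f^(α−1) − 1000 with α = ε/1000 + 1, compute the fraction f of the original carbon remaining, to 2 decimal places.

0.16

α − 1 = ε/1000 = 0.0084
(δ_res + 1000)/(δ₀ + 1000) = (-51.3 + 1000)/(-36.6 + 1000) = 948.7/963.4 = 0.984742
f = 0.984742^(1/0.0084) = exp(ln(0.984742)/0.0084) = exp(-0.01538/0.0084)
f = exp(-1.8305) = 0.1603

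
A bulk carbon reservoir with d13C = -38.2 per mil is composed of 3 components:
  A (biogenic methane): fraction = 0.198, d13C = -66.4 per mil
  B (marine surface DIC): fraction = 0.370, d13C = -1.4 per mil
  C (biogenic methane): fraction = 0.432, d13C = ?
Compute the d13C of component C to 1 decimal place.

-56.8 per mil

Isotope mass balance: δ_bulk = Σ fᵢ·δᵢ.
-38.2 = 0.198×(-66.4) + 0.370×(-1.4) + 0.432×δ_C
0.432·δ_C = -38.2 − (-13.665) = -24.535
δ_C = -24.535 / 0.432 = -56.79 per mil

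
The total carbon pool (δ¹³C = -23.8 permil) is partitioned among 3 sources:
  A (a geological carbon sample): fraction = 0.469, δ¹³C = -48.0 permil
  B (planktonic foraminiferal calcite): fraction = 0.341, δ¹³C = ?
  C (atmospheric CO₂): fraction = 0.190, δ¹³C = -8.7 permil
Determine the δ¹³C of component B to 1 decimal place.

Isotope mass balance: δ_bulk = Σ fᵢ·δᵢ.
-23.8 = 0.469×(-48.0) + 0.341×δ_B + 0.190×(-8.7)
0.341·δ_B = -23.8 − (-24.165) = 0.365
δ_B = 0.365 / 0.341 = 1.07 permil

1.1 permil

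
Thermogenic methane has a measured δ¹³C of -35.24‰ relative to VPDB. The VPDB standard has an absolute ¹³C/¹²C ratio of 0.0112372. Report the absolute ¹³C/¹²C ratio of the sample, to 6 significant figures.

0.0108412

R_sample = R_standard × (δ¹³C/1000 + 1)
R_sample = 0.0112372 × (-35.24/1000 + 1) = 0.0112372 × 0.964760
R_sample = 0.0108412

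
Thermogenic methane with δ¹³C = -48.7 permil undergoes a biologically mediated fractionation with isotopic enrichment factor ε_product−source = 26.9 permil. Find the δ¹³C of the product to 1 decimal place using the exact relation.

-23.1 permil

To first order, δ_product ≈ δ_source + ε = -21.8 permil.
Exactly, δ_product = (δ_source + 1000)·(ε/1000 + 1) − 1000.
δ_product = (-48.7 + 1000) × (26.9/1000 + 1) − 1000
δ_product = -23.11 permil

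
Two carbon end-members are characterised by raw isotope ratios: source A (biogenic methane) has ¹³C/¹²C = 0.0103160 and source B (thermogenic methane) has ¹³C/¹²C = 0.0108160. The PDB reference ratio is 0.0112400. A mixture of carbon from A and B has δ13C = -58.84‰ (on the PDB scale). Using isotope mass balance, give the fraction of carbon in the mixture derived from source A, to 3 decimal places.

0.475

δ_A = (0.0103160/0.0112400 − 1)×1000 = (0.917794 − 1)×1000 = -82.206‰
δ_B = (0.0108160/0.0112400 − 1)×1000 = (0.962278 − 1)×1000 = -37.722‰
f_A = (δ_mix − δ_B)/(δ_A − δ_B) = (-58.84 − (-37.722))/(-82.206 − (-37.722))
f_A = -21.118 / -44.484 = 0.4747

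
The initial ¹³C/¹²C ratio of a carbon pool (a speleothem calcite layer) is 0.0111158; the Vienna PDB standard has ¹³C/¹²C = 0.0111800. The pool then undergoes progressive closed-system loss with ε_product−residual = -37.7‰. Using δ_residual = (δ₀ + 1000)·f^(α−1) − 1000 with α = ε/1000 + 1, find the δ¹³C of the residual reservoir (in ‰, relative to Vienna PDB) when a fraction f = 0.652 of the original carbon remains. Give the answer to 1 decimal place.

δ₀ = (0.0111158/0.0111800 − 1)×1000 = (0.994258 − 1)×1000 = -5.742‰
α − 1 = ε/1000 = -0.0377
f^(α−1) = 0.652^(-0.0377) = 1.016255
δ_res = (-5.742 + 1000) × 1.016255 − 1000 = 1010.420 − 1000 = 10.42‰

10.4‰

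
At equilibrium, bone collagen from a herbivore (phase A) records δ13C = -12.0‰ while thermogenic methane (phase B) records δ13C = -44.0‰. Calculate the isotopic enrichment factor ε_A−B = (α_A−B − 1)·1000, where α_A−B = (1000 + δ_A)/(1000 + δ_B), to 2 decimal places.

α_A−B = (1000 + -12.0) / (1000 + -44.0) = 988.0 / 956.0 = 1.033473
ε_A−B = (1.033473 − 1) × 1000 = 33.473‰
(The approximation ε ≈ δ_A − δ_B would give 32.0‰.)

33.47‰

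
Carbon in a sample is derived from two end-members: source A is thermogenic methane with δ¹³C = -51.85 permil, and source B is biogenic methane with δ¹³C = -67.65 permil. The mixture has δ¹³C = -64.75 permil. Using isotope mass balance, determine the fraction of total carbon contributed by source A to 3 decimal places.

0.184

δ_mix = f_A·δ_A + (1 − f_A)·δ_B  ⇒  f_A = (δ_mix − δ_B)/(δ_A − δ_B)
f_A = (-64.75 − (-67.65)) / (-51.85 − (-67.65))
f_A = 2.90 / 15.80 = 0.1835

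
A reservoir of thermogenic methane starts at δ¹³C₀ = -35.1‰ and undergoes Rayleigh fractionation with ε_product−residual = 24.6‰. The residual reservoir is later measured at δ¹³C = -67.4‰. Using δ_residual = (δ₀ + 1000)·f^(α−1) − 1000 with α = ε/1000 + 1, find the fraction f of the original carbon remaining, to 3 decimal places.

0.251

α − 1 = ε/1000 = 0.0246
(δ_res + 1000)/(δ₀ + 1000) = (-67.4 + 1000)/(-35.1 + 1000) = 932.6/964.9 = 0.966525
f = 0.966525^(1/0.0246) = exp(ln(0.966525)/0.0246) = exp(-0.03405/0.0246)
f = exp(-1.3841) = 0.2506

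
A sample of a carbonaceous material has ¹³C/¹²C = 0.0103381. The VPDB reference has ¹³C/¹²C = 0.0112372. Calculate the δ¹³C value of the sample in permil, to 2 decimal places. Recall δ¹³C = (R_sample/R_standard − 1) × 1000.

-80.01 permil

δ¹³C = (R_sample / R_standard − 1) × 1000
R_sample / R_standard = 0.0103381 / 0.0112372 = 0.919989
δ¹³C = (0.919989 − 1) × 1000 = -80.011 permil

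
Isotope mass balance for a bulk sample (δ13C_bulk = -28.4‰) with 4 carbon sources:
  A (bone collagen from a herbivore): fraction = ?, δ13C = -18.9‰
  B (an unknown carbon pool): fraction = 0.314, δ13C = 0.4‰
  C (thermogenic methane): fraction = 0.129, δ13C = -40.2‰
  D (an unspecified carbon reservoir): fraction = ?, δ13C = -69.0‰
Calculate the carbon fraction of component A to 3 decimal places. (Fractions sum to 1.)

0.301

Let f_A and f_D be the unknown fractions; fractions sum to 1 so f_A + f_D = 0.557.
Mass balance: Σ fᵢ·δᵢ = δ_bulk ⇒ f_A·(-18.9) + f_D·(-69.0) = -28.4 − (-5.060) = -23.340
Substitute f_D = 0.557 − f_A:
f_A·(-18.9 − -69.0) = -23.340 − 0.557×(-69.0) = 15.093
f_A = 15.093 / 50.1 = 0.3013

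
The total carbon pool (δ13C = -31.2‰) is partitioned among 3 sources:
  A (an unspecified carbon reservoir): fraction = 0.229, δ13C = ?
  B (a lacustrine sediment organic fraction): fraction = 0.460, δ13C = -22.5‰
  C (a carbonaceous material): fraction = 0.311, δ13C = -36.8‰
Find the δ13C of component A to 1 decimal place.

Isotope mass balance: δ_bulk = Σ fᵢ·δᵢ.
-31.2 = 0.229×δ_A + 0.460×(-22.5) + 0.311×(-36.8)
0.229·δ_A = -31.2 − (-21.795) = -9.405
δ_A = -9.405 / 0.229 = -41.07‰

-41.1‰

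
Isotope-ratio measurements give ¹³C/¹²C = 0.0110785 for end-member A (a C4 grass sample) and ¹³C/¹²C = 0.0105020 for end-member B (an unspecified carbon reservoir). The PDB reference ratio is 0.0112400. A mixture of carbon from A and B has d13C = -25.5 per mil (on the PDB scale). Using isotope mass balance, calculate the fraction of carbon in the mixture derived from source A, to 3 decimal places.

δ_A = (0.0110785/0.0112400 − 1)×1000 = (0.985632 − 1)×1000 = -14.368 per mil
δ_B = (0.0105020/0.0112400 − 1)×1000 = (0.934342 − 1)×1000 = -65.658 per mil
f_A = (δ_mix − δ_B)/(δ_A − δ_B) = (-25.5 − (-65.658))/(-14.368 − (-65.658))
f_A = 40.158 / 51.290 = 0.7830

0.783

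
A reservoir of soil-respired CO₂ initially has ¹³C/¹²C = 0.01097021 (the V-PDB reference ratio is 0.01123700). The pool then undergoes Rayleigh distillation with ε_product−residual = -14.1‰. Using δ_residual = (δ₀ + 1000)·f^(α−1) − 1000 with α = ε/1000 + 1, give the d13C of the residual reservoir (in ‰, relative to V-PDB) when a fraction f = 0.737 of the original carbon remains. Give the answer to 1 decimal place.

-19.5‰

δ₀ = (0.01097021/0.01123700 − 1)×1000 = (0.976258 − 1)×1000 = -23.742‰
α − 1 = ε/1000 = -0.0141
f^(α−1) = 0.737^(-0.0141) = 1.004312
δ_res = (-23.742 + 1000) × 1.004312 − 1000 = 980.468 − 1000 = -19.53‰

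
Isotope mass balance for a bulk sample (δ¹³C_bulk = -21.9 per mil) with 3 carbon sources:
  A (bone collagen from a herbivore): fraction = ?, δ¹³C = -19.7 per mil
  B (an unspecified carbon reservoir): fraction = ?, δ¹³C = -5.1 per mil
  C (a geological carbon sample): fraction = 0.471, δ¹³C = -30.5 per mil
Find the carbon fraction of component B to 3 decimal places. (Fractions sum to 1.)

Let f_B and f_A be the unknown fractions; fractions sum to 1 so f_B + f_A = 0.529.
Mass balance: Σ fᵢ·δᵢ = δ_bulk ⇒ f_B·(-5.1) + f_A·(-19.7) = -21.9 − (-14.365) = -7.534
Substitute f_A = 0.529 − f_B:
f_B·(-5.1 − -19.7) = -7.534 − 0.529×(-19.7) = 2.887
f_B = 2.887 / 14.6 = 0.1977

0.198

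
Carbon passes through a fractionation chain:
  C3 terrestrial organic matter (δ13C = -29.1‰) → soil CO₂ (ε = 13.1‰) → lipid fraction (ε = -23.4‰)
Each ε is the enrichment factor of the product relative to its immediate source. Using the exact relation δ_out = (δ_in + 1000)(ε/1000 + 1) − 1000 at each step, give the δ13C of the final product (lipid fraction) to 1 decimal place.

step 1: δ = (-29.10 + 1000)·(13.1/1000 + 1) − 1000 = -16.38‰
step 2: δ = (-16.38 + 1000)·(-23.4/1000 + 1) − 1000 = -39.40‰

-39.4‰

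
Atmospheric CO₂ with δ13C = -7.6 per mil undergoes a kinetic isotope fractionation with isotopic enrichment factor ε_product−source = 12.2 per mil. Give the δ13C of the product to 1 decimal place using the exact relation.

To first order, δ_product ≈ δ_source + ε = 4.6 per mil.
Exactly, δ_product = (δ_source + 1000)·(ε/1000 + 1) − 1000.
δ_product = (-7.6 + 1000) × (12.2/1000 + 1) − 1000
δ_product = 4.51 per mil

4.5 per mil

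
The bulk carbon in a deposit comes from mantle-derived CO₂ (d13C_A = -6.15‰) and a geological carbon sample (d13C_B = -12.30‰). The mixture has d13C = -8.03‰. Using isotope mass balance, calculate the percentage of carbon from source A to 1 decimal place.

69.4%

δ_mix = f_A·δ_A + (1 − f_A)·δ_B  ⇒  f_A = (δ_mix − δ_B)/(δ_A − δ_B)
f_A = (-8.03 − (-12.30)) / (-6.15 − (-12.30))
f_A = 4.27 / 6.15 = 0.6943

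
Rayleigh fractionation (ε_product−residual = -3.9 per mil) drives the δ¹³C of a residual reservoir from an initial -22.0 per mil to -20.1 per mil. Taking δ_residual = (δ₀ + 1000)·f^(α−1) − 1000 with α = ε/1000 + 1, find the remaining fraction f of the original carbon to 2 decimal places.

α − 1 = ε/1000 = -0.0039
(δ_res + 1000)/(δ₀ + 1000) = (-20.1 + 1000)/(-22.0 + 1000) = 979.9/978.0 = 1.001943
f = 1.001943^(1/-0.0039) = exp(ln(1.001943)/-0.0039) = exp(0.00194/-0.0039)
f = exp(-0.4977) = 0.6080

0.61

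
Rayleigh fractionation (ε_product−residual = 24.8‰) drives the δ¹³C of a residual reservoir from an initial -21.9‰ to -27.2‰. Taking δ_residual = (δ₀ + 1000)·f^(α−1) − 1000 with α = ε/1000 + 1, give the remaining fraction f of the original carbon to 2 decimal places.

0.80

α − 1 = ε/1000 = 0.0248
(δ_res + 1000)/(δ₀ + 1000) = (-27.2 + 1000)/(-21.9 + 1000) = 972.8/978.1 = 0.994581
f = 0.994581^(1/0.0248) = exp(ln(0.994581)/0.0248) = exp(-0.00543/0.0248)
f = exp(-0.2191) = 0.8033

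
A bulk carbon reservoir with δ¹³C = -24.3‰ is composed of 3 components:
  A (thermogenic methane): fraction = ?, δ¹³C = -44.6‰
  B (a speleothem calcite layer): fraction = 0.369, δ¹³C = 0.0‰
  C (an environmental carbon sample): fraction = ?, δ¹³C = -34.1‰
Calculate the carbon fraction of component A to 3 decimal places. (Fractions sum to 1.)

Let f_A and f_C be the unknown fractions; fractions sum to 1 so f_A + f_C = 0.631.
Mass balance: Σ fᵢ·δᵢ = δ_bulk ⇒ f_A·(-44.6) + f_C·(-34.1) = -24.3 − (0.000) = -24.300
Substitute f_C = 0.631 − f_A:
f_A·(-44.6 − -34.1) = -24.300 − 0.631×(-34.1) = -2.783
f_A = -2.783 / -10.5 = 0.2650

0.265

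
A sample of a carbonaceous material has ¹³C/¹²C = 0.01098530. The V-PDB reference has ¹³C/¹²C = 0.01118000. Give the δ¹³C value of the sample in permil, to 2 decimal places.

δ¹³C = (R_sample / R_standard − 1) × 1000
R_sample / R_standard = 0.01098530 / 0.01118000 = 0.982585
δ¹³C = (0.982585 − 1) × 1000 = -17.415 permil

-17.42 permil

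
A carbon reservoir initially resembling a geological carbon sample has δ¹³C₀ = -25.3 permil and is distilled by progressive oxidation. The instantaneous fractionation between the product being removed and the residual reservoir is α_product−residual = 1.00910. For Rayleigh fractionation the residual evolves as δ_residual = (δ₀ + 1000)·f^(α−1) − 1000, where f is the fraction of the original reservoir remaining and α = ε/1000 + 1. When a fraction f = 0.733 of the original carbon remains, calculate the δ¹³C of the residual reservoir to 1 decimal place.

-28.1 permil

Rayleigh residual: δ_res = (δ₀ + 1000)·f^(α−1) − 1000
α − 1 = 0.00910
f^(α−1) = 0.733^(0.00910) = 0.997177
δ_res = (-25.3 + 1000) × 0.997177 − 1000 = 971.949 − 1000 = -28.05 permil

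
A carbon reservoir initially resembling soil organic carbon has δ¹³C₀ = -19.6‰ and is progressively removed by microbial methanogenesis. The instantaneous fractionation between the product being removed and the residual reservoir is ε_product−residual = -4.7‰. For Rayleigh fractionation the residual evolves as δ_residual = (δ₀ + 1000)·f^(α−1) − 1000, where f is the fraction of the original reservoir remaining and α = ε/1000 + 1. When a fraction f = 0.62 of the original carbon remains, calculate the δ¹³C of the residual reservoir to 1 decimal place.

-17.4‰

Rayleigh residual: δ_res = (δ₀ + 1000)·f^(α−1) − 1000
α = ε/1000 + 1 = 0.99530, so α − 1 = -0.00470
f^(α−1) = 0.62^(-0.00470) = 1.002249
δ_res = (-19.6 + 1000) × 1.002249 − 1000 = 982.605 − 1000 = -17.39‰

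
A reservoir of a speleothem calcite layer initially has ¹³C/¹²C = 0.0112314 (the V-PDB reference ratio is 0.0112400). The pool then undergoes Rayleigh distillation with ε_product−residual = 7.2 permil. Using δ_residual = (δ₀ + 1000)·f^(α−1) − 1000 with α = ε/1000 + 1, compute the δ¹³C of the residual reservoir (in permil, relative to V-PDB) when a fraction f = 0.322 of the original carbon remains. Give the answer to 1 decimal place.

δ₀ = (0.0112314/0.0112400 − 1)×1000 = (0.999235 − 1)×1000 = -0.765 permil
α − 1 = ε/1000 = 0.0072
f^(α−1) = 0.322^(0.0072) = 0.991874
δ_res = (-0.765 + 1000) × 0.991874 − 1000 = 991.115 − 1000 = -8.88 permil

-8.9 permil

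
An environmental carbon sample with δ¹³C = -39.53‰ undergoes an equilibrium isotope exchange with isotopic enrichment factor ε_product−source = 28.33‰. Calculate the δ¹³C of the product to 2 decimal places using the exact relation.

-12.32‰

To first order, δ_product ≈ δ_source + ε = -11.20‰.
Exactly, δ_product = (δ_source + 1000)·(ε/1000 + 1) − 1000.
δ_product = (-39.53 + 1000) × (28.33/1000 + 1) − 1000
δ_product = -12.320‰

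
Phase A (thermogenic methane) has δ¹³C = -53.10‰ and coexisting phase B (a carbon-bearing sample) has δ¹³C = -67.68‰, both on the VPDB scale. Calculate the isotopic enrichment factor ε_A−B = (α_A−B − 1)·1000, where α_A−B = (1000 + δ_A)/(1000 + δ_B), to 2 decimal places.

α_A−B = (1000 + -53.10) / (1000 + -67.68) = 946.90 / 932.32 = 1.015638
ε_A−B = (1.015638 − 1) × 1000 = 15.638‰
(The approximation ε ≈ δ_A − δ_B would give 14.58‰.)

15.64‰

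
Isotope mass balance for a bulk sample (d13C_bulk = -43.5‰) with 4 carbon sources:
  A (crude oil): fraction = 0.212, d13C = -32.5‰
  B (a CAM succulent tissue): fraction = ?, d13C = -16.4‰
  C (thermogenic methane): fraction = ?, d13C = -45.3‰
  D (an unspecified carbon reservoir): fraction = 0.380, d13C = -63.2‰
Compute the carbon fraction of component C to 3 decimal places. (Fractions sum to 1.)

0.204

Let f_C and f_B be the unknown fractions; fractions sum to 1 so f_C + f_B = 0.408.
Mass balance: Σ fᵢ·δᵢ = δ_bulk ⇒ f_C·(-45.3) + f_B·(-16.4) = -43.5 − (-30.906) = -12.594
Substitute f_B = 0.408 − f_C:
f_C·(-45.3 − -16.4) = -12.594 − 0.408×(-16.4) = -5.903
f_C = -5.903 / -28.9 = 0.2042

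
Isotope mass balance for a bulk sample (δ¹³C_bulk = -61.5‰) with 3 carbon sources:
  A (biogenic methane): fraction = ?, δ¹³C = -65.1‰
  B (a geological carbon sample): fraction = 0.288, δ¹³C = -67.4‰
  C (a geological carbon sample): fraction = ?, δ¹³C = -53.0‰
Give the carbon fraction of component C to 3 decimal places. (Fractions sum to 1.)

0.352

Let f_C and f_A be the unknown fractions; fractions sum to 1 so f_C + f_A = 0.712.
Mass balance: Σ fᵢ·δᵢ = δ_bulk ⇒ f_C·(-53.0) + f_A·(-65.1) = -61.5 − (-19.411) = -42.089
Substitute f_A = 0.712 − f_C:
f_C·(-53.0 − -65.1) = -42.089 − 0.712×(-65.1) = 4.262
f_C = 4.262 / 12.1 = 0.3523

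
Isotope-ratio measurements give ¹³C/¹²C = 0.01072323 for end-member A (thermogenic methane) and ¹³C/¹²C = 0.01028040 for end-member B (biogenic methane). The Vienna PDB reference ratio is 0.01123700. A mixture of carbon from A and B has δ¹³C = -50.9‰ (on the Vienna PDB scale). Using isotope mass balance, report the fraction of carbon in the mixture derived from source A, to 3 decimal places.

δ_A = (0.01072323/0.01123700 − 1)×1000 = (0.954279 − 1)×1000 = -45.721‰
δ_B = (0.01028040/0.01123700 − 1)×1000 = (0.914871 − 1)×1000 = -85.129‰
f_A = (δ_mix − δ_B)/(δ_A − δ_B) = (-50.9 − (-85.129))/(-45.721 − (-85.129))
f_A = 34.229 / 39.408 = 0.8686

0.869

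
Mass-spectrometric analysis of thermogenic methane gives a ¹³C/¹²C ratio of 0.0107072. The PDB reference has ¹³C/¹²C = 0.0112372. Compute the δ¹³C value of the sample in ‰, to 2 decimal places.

δ¹³C = (R_sample / R_standard − 1) × 1000
R_sample / R_standard = 0.0107072 / 0.0112372 = 0.952835
δ¹³C = (0.952835 − 1) × 1000 = -47.165‰

-47.16‰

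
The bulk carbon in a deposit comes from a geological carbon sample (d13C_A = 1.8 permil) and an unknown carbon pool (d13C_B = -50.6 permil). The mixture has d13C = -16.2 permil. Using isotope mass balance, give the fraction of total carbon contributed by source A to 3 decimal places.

δ_mix = f_A·δ_A + (1 − f_A)·δ_B  ⇒  f_A = (δ_mix − δ_B)/(δ_A − δ_B)
f_A = (-16.2 − (-50.6)) / (1.8 − (-50.6))
f_A = 34.4 / 52.4 = 0.6565

0.656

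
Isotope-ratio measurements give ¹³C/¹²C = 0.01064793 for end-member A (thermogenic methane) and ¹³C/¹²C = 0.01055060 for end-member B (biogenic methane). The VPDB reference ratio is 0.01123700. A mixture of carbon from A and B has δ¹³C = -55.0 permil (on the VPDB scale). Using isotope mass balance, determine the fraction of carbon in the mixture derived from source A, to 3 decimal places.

δ_A = (0.01064793/0.01123700 − 1)×1000 = (0.947578 − 1)×1000 = -52.422 permil
δ_B = (0.01055060/0.01123700 − 1)×1000 = (0.938916 − 1)×1000 = -61.084 permil
f_A = (δ_mix − δ_B)/(δ_A − δ_B) = (-55.0 − (-61.084))/(-52.422 − (-61.084))
f_A = 6.084 / 8.662 = 0.7024

0.702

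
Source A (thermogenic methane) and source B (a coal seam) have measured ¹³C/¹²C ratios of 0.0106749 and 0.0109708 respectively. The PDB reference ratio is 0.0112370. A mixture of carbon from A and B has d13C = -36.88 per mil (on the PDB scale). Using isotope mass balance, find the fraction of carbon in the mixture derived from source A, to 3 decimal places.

0.501

δ_A = (0.0106749/0.0112370 − 1)×1000 = (0.949978 − 1)×1000 = -50.022 per mil
δ_B = (0.0109708/0.0112370 − 1)×1000 = (0.976310 − 1)×1000 = -23.690 per mil
f_A = (δ_mix − δ_B)/(δ_A − δ_B) = (-36.88 − (-23.690))/(-50.022 − (-23.690))
f_A = -13.190 / -26.333 = 0.5009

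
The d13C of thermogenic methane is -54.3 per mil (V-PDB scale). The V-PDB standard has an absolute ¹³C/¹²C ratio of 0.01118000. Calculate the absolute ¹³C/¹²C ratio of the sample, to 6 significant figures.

0.0105729

R_sample = R_standard × (d13C/1000 + 1)
R_sample = 0.01118000 × (-54.3/1000 + 1) = 0.01118000 × 0.945700
R_sample = 0.0105729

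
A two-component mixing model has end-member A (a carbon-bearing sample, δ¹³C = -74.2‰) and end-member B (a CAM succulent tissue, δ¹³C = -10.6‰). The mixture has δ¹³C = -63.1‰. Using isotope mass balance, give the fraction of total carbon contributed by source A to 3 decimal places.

δ_mix = f_A·δ_A + (1 − f_A)·δ_B  ⇒  f_A = (δ_mix − δ_B)/(δ_A − δ_B)
f_A = (-63.1 − (-10.6)) / (-74.2 − (-10.6))
f_A = -52.5 / -63.6 = 0.8255

0.825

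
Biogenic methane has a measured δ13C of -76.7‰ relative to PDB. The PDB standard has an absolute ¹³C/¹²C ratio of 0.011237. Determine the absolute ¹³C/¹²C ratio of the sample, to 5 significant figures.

0.010375

R_sample = R_standard × (δ13C/1000 + 1)
R_sample = 0.011237 × (-76.7/1000 + 1) = 0.011237 × 0.923300
R_sample = 0.0103751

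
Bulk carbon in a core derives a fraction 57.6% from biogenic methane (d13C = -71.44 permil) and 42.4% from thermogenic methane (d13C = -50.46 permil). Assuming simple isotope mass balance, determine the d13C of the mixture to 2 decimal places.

δ_mix = f_A·δ_A + f_B·δ_B
δ_mix = 0.576 × (-71.44) + 0.424 × (-50.46)
δ_mix = -41.149 + -21.395 = -62.544 permil

-62.54 permil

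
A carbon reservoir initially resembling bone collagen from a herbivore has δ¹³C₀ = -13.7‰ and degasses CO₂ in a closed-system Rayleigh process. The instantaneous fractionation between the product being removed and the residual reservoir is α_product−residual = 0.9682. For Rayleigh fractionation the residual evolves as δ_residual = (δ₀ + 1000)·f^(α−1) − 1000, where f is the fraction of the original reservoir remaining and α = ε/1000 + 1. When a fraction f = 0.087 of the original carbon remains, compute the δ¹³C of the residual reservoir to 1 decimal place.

65.9‰

Rayleigh residual: δ_res = (δ₀ + 1000)·f^(α−1) − 1000
α − 1 = -0.03180
f^(α−1) = 0.087^(-0.03180) = 1.080745
δ_res = (-13.7 + 1000) × 1.080745 − 1000 = 1065.939 − 1000 = 65.94‰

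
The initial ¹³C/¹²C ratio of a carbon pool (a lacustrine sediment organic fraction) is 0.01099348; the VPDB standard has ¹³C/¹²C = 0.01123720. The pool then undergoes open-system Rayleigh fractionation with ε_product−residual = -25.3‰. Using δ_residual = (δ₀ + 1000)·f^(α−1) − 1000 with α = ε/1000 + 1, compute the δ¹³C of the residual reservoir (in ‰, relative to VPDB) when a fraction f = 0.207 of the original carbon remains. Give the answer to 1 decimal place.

18.1‰

δ₀ = (0.01099348/0.01123720 − 1)×1000 = (0.978311 − 1)×1000 = -21.689‰
α − 1 = ε/1000 = -0.0253
f^(α−1) = 0.207^(-0.0253) = 1.040653
δ_res = (-21.689 + 1000) × 1.040653 − 1000 = 1018.083 − 1000 = 18.08‰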